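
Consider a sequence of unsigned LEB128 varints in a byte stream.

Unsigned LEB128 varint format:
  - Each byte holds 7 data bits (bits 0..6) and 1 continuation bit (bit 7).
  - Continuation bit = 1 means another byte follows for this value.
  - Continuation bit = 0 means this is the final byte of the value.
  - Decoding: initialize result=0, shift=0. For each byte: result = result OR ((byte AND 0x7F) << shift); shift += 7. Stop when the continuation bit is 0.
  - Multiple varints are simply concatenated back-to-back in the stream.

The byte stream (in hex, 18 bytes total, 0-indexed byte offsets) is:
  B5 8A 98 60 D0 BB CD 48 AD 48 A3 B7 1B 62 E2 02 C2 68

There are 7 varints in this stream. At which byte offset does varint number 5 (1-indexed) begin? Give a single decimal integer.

  byte[0]=0xB5 cont=1 payload=0x35=53: acc |= 53<<0 -> acc=53 shift=7
  byte[1]=0x8A cont=1 payload=0x0A=10: acc |= 10<<7 -> acc=1333 shift=14
  byte[2]=0x98 cont=1 payload=0x18=24: acc |= 24<<14 -> acc=394549 shift=21
  byte[3]=0x60 cont=0 payload=0x60=96: acc |= 96<<21 -> acc=201721141 shift=28 [end]
Varint 1: bytes[0:4] = B5 8A 98 60 -> value 201721141 (4 byte(s))
  byte[4]=0xD0 cont=1 payload=0x50=80: acc |= 80<<0 -> acc=80 shift=7
  byte[5]=0xBB cont=1 payload=0x3B=59: acc |= 59<<7 -> acc=7632 shift=14
  byte[6]=0xCD cont=1 payload=0x4D=77: acc |= 77<<14 -> acc=1269200 shift=21
  byte[7]=0x48 cont=0 payload=0x48=72: acc |= 72<<21 -> acc=152264144 shift=28 [end]
Varint 2: bytes[4:8] = D0 BB CD 48 -> value 152264144 (4 byte(s))
  byte[8]=0xAD cont=1 payload=0x2D=45: acc |= 45<<0 -> acc=45 shift=7
  byte[9]=0x48 cont=0 payload=0x48=72: acc |= 72<<7 -> acc=9261 shift=14 [end]
Varint 3: bytes[8:10] = AD 48 -> value 9261 (2 byte(s))
  byte[10]=0xA3 cont=1 payload=0x23=35: acc |= 35<<0 -> acc=35 shift=7
  byte[11]=0xB7 cont=1 payload=0x37=55: acc |= 55<<7 -> acc=7075 shift=14
  byte[12]=0x1B cont=0 payload=0x1B=27: acc |= 27<<14 -> acc=449443 shift=21 [end]
Varint 4: bytes[10:13] = A3 B7 1B -> value 449443 (3 byte(s))
  byte[13]=0x62 cont=0 payload=0x62=98: acc |= 98<<0 -> acc=98 shift=7 [end]
Varint 5: bytes[13:14] = 62 -> value 98 (1 byte(s))
  byte[14]=0xE2 cont=1 payload=0x62=98: acc |= 98<<0 -> acc=98 shift=7
  byte[15]=0x02 cont=0 payload=0x02=2: acc |= 2<<7 -> acc=354 shift=14 [end]
Varint 6: bytes[14:16] = E2 02 -> value 354 (2 byte(s))
  byte[16]=0xC2 cont=1 payload=0x42=66: acc |= 66<<0 -> acc=66 shift=7
  byte[17]=0x68 cont=0 payload=0x68=104: acc |= 104<<7 -> acc=13378 shift=14 [end]
Varint 7: bytes[16:18] = C2 68 -> value 13378 (2 byte(s))

Answer: 13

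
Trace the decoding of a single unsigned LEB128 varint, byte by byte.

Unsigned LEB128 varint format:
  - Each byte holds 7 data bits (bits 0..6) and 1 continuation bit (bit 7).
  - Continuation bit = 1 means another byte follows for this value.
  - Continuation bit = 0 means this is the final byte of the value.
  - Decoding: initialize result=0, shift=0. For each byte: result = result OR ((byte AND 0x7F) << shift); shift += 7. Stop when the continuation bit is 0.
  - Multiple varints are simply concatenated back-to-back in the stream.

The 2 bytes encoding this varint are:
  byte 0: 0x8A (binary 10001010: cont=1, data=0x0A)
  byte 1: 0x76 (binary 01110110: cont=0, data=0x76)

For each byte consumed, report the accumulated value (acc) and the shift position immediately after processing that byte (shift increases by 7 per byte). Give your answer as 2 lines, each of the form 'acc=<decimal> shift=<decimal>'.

byte 0=0x8A: payload=0x0A=10, contrib = 10<<0 = 10; acc -> 10, shift -> 7
byte 1=0x76: payload=0x76=118, contrib = 118<<7 = 15104; acc -> 15114, shift -> 14

Answer: acc=10 shift=7
acc=15114 shift=14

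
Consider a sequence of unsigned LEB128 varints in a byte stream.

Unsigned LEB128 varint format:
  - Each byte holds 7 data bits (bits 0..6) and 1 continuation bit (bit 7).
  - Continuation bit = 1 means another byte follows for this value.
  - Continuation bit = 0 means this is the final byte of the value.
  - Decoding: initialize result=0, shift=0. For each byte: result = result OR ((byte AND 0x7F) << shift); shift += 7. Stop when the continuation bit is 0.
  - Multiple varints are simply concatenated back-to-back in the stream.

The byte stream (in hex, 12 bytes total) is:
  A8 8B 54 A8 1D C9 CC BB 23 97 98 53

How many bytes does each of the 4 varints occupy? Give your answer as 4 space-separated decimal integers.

Answer: 3 2 4 3

Derivation:
  byte[0]=0xA8 cont=1 payload=0x28=40: acc |= 40<<0 -> acc=40 shift=7
  byte[1]=0x8B cont=1 payload=0x0B=11: acc |= 11<<7 -> acc=1448 shift=14
  byte[2]=0x54 cont=0 payload=0x54=84: acc |= 84<<14 -> acc=1377704 shift=21 [end]
Varint 1: bytes[0:3] = A8 8B 54 -> value 1377704 (3 byte(s))
  byte[3]=0xA8 cont=1 payload=0x28=40: acc |= 40<<0 -> acc=40 shift=7
  byte[4]=0x1D cont=0 payload=0x1D=29: acc |= 29<<7 -> acc=3752 shift=14 [end]
Varint 2: bytes[3:5] = A8 1D -> value 3752 (2 byte(s))
  byte[5]=0xC9 cont=1 payload=0x49=73: acc |= 73<<0 -> acc=73 shift=7
  byte[6]=0xCC cont=1 payload=0x4C=76: acc |= 76<<7 -> acc=9801 shift=14
  byte[7]=0xBB cont=1 payload=0x3B=59: acc |= 59<<14 -> acc=976457 shift=21
  byte[8]=0x23 cont=0 payload=0x23=35: acc |= 35<<21 -> acc=74376777 shift=28 [end]
Varint 3: bytes[5:9] = C9 CC BB 23 -> value 74376777 (4 byte(s))
  byte[9]=0x97 cont=1 payload=0x17=23: acc |= 23<<0 -> acc=23 shift=7
  byte[10]=0x98 cont=1 payload=0x18=24: acc |= 24<<7 -> acc=3095 shift=14
  byte[11]=0x53 cont=0 payload=0x53=83: acc |= 83<<14 -> acc=1362967 shift=21 [end]
Varint 4: bytes[9:12] = 97 98 53 -> value 1362967 (3 byte(s))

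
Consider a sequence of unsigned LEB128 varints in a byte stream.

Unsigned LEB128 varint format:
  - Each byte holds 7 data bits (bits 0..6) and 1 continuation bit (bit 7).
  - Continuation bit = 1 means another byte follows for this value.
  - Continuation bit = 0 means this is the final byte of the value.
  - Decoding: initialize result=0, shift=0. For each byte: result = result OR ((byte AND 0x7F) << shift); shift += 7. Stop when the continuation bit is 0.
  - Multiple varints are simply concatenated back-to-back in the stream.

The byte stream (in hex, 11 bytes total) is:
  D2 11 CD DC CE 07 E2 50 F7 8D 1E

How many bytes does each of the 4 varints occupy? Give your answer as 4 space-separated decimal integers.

Answer: 2 4 2 3

Derivation:
  byte[0]=0xD2 cont=1 payload=0x52=82: acc |= 82<<0 -> acc=82 shift=7
  byte[1]=0x11 cont=0 payload=0x11=17: acc |= 17<<7 -> acc=2258 shift=14 [end]
Varint 1: bytes[0:2] = D2 11 -> value 2258 (2 byte(s))
  byte[2]=0xCD cont=1 payload=0x4D=77: acc |= 77<<0 -> acc=77 shift=7
  byte[3]=0xDC cont=1 payload=0x5C=92: acc |= 92<<7 -> acc=11853 shift=14
  byte[4]=0xCE cont=1 payload=0x4E=78: acc |= 78<<14 -> acc=1289805 shift=21
  byte[5]=0x07 cont=0 payload=0x07=7: acc |= 7<<21 -> acc=15969869 shift=28 [end]
Varint 2: bytes[2:6] = CD DC CE 07 -> value 15969869 (4 byte(s))
  byte[6]=0xE2 cont=1 payload=0x62=98: acc |= 98<<0 -> acc=98 shift=7
  byte[7]=0x50 cont=0 payload=0x50=80: acc |= 80<<7 -> acc=10338 shift=14 [end]
Varint 3: bytes[6:8] = E2 50 -> value 10338 (2 byte(s))
  byte[8]=0xF7 cont=1 payload=0x77=119: acc |= 119<<0 -> acc=119 shift=7
  byte[9]=0x8D cont=1 payload=0x0D=13: acc |= 13<<7 -> acc=1783 shift=14
  byte[10]=0x1E cont=0 payload=0x1E=30: acc |= 30<<14 -> acc=493303 shift=21 [end]
Varint 4: bytes[8:11] = F7 8D 1E -> value 493303 (3 byte(s))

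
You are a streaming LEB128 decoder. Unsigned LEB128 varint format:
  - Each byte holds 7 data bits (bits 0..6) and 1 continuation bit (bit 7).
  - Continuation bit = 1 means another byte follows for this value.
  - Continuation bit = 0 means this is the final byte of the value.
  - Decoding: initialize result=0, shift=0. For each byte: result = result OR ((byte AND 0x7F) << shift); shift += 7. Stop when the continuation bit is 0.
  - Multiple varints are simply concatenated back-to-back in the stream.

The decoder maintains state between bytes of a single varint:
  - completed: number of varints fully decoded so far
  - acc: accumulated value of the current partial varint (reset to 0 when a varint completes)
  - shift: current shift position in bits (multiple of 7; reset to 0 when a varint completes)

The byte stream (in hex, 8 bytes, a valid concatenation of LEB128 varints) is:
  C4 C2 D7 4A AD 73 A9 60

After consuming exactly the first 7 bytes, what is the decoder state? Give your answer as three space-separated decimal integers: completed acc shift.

Answer: 2 41 7

Derivation:
byte[0]=0xC4 cont=1 payload=0x44: acc |= 68<<0 -> completed=0 acc=68 shift=7
byte[1]=0xC2 cont=1 payload=0x42: acc |= 66<<7 -> completed=0 acc=8516 shift=14
byte[2]=0xD7 cont=1 payload=0x57: acc |= 87<<14 -> completed=0 acc=1433924 shift=21
byte[3]=0x4A cont=0 payload=0x4A: varint #1 complete (value=156623172); reset -> completed=1 acc=0 shift=0
byte[4]=0xAD cont=1 payload=0x2D: acc |= 45<<0 -> completed=1 acc=45 shift=7
byte[5]=0x73 cont=0 payload=0x73: varint #2 complete (value=14765); reset -> completed=2 acc=0 shift=0
byte[6]=0xA9 cont=1 payload=0x29: acc |= 41<<0 -> completed=2 acc=41 shift=7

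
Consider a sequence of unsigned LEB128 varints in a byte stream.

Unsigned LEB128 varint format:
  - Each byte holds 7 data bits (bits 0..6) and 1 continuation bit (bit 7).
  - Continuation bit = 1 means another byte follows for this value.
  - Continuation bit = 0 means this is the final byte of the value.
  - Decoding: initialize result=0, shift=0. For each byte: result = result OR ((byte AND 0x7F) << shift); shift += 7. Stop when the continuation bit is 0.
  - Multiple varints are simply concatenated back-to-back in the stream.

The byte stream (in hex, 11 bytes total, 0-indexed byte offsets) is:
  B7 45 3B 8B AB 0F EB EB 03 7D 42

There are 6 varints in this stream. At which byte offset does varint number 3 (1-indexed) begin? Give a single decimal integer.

  byte[0]=0xB7 cont=1 payload=0x37=55: acc |= 55<<0 -> acc=55 shift=7
  byte[1]=0x45 cont=0 payload=0x45=69: acc |= 69<<7 -> acc=8887 shift=14 [end]
Varint 1: bytes[0:2] = B7 45 -> value 8887 (2 byte(s))
  byte[2]=0x3B cont=0 payload=0x3B=59: acc |= 59<<0 -> acc=59 shift=7 [end]
Varint 2: bytes[2:3] = 3B -> value 59 (1 byte(s))
  byte[3]=0x8B cont=1 payload=0x0B=11: acc |= 11<<0 -> acc=11 shift=7
  byte[4]=0xAB cont=1 payload=0x2B=43: acc |= 43<<7 -> acc=5515 shift=14
  byte[5]=0x0F cont=0 payload=0x0F=15: acc |= 15<<14 -> acc=251275 shift=21 [end]
Varint 3: bytes[3:6] = 8B AB 0F -> value 251275 (3 byte(s))
  byte[6]=0xEB cont=1 payload=0x6B=107: acc |= 107<<0 -> acc=107 shift=7
  byte[7]=0xEB cont=1 payload=0x6B=107: acc |= 107<<7 -> acc=13803 shift=14
  byte[8]=0x03 cont=0 payload=0x03=3: acc |= 3<<14 -> acc=62955 shift=21 [end]
Varint 4: bytes[6:9] = EB EB 03 -> value 62955 (3 byte(s))
  byte[9]=0x7D cont=0 payload=0x7D=125: acc |= 125<<0 -> acc=125 shift=7 [end]
Varint 5: bytes[9:10] = 7D -> value 125 (1 byte(s))
  byte[10]=0x42 cont=0 payload=0x42=66: acc |= 66<<0 -> acc=66 shift=7 [end]
Varint 6: bytes[10:11] = 42 -> value 66 (1 byte(s))

Answer: 3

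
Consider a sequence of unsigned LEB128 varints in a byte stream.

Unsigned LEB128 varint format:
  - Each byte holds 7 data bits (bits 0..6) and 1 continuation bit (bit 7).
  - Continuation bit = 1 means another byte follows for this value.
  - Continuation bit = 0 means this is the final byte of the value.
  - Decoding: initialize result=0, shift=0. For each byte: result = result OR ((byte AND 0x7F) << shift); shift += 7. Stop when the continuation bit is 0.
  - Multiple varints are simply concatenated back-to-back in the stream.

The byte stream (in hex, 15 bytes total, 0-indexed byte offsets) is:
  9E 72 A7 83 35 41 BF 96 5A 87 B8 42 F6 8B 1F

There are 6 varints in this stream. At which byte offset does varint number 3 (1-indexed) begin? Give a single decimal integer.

Answer: 5

Derivation:
  byte[0]=0x9E cont=1 payload=0x1E=30: acc |= 30<<0 -> acc=30 shift=7
  byte[1]=0x72 cont=0 payload=0x72=114: acc |= 114<<7 -> acc=14622 shift=14 [end]
Varint 1: bytes[0:2] = 9E 72 -> value 14622 (2 byte(s))
  byte[2]=0xA7 cont=1 payload=0x27=39: acc |= 39<<0 -> acc=39 shift=7
  byte[3]=0x83 cont=1 payload=0x03=3: acc |= 3<<7 -> acc=423 shift=14
  byte[4]=0x35 cont=0 payload=0x35=53: acc |= 53<<14 -> acc=868775 shift=21 [end]
Varint 2: bytes[2:5] = A7 83 35 -> value 868775 (3 byte(s))
  byte[5]=0x41 cont=0 payload=0x41=65: acc |= 65<<0 -> acc=65 shift=7 [end]
Varint 3: bytes[5:6] = 41 -> value 65 (1 byte(s))
  byte[6]=0xBF cont=1 payload=0x3F=63: acc |= 63<<0 -> acc=63 shift=7
  byte[7]=0x96 cont=1 payload=0x16=22: acc |= 22<<7 -> acc=2879 shift=14
  byte[8]=0x5A cont=0 payload=0x5A=90: acc |= 90<<14 -> acc=1477439 shift=21 [end]
Varint 4: bytes[6:9] = BF 96 5A -> value 1477439 (3 byte(s))
  byte[9]=0x87 cont=1 payload=0x07=7: acc |= 7<<0 -> acc=7 shift=7
  byte[10]=0xB8 cont=1 payload=0x38=56: acc |= 56<<7 -> acc=7175 shift=14
  byte[11]=0x42 cont=0 payload=0x42=66: acc |= 66<<14 -> acc=1088519 shift=21 [end]
Varint 5: bytes[9:12] = 87 B8 42 -> value 1088519 (3 byte(s))
  byte[12]=0xF6 cont=1 payload=0x76=118: acc |= 118<<0 -> acc=118 shift=7
  byte[13]=0x8B cont=1 payload=0x0B=11: acc |= 11<<7 -> acc=1526 shift=14
  byte[14]=0x1F cont=0 payload=0x1F=31: acc |= 31<<14 -> acc=509430 shift=21 [end]
Varint 6: bytes[12:15] = F6 8B 1F -> value 509430 (3 byte(s))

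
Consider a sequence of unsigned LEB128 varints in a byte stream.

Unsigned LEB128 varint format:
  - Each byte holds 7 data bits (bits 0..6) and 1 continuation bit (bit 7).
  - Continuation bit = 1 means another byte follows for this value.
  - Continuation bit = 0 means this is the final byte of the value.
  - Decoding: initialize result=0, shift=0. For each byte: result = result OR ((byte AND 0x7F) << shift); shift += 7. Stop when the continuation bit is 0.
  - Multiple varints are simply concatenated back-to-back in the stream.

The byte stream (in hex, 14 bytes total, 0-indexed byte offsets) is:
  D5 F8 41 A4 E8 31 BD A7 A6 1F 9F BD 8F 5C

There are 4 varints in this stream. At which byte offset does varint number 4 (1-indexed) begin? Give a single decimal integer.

  byte[0]=0xD5 cont=1 payload=0x55=85: acc |= 85<<0 -> acc=85 shift=7
  byte[1]=0xF8 cont=1 payload=0x78=120: acc |= 120<<7 -> acc=15445 shift=14
  byte[2]=0x41 cont=0 payload=0x41=65: acc |= 65<<14 -> acc=1080405 shift=21 [end]
Varint 1: bytes[0:3] = D5 F8 41 -> value 1080405 (3 byte(s))
  byte[3]=0xA4 cont=1 payload=0x24=36: acc |= 36<<0 -> acc=36 shift=7
  byte[4]=0xE8 cont=1 payload=0x68=104: acc |= 104<<7 -> acc=13348 shift=14
  byte[5]=0x31 cont=0 payload=0x31=49: acc |= 49<<14 -> acc=816164 shift=21 [end]
Varint 2: bytes[3:6] = A4 E8 31 -> value 816164 (3 byte(s))
  byte[6]=0xBD cont=1 payload=0x3D=61: acc |= 61<<0 -> acc=61 shift=7
  byte[7]=0xA7 cont=1 payload=0x27=39: acc |= 39<<7 -> acc=5053 shift=14
  byte[8]=0xA6 cont=1 payload=0x26=38: acc |= 38<<14 -> acc=627645 shift=21
  byte[9]=0x1F cont=0 payload=0x1F=31: acc |= 31<<21 -> acc=65639357 shift=28 [end]
Varint 3: bytes[6:10] = BD A7 A6 1F -> value 65639357 (4 byte(s))
  byte[10]=0x9F cont=1 payload=0x1F=31: acc |= 31<<0 -> acc=31 shift=7
  byte[11]=0xBD cont=1 payload=0x3D=61: acc |= 61<<7 -> acc=7839 shift=14
  byte[12]=0x8F cont=1 payload=0x0F=15: acc |= 15<<14 -> acc=253599 shift=21
  byte[13]=0x5C cont=0 payload=0x5C=92: acc |= 92<<21 -> acc=193191583 shift=28 [end]
Varint 4: bytes[10:14] = 9F BD 8F 5C -> value 193191583 (4 byte(s))

Answer: 10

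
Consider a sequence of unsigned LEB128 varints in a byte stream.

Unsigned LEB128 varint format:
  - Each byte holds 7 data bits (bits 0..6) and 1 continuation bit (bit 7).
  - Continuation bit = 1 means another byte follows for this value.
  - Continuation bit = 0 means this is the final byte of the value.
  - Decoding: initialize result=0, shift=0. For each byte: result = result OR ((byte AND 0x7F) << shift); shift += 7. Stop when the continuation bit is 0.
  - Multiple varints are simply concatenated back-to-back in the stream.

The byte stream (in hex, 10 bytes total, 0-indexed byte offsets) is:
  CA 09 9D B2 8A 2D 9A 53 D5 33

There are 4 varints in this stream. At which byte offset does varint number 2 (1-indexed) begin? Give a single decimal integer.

Answer: 2

Derivation:
  byte[0]=0xCA cont=1 payload=0x4A=74: acc |= 74<<0 -> acc=74 shift=7
  byte[1]=0x09 cont=0 payload=0x09=9: acc |= 9<<7 -> acc=1226 shift=14 [end]
Varint 1: bytes[0:2] = CA 09 -> value 1226 (2 byte(s))
  byte[2]=0x9D cont=1 payload=0x1D=29: acc |= 29<<0 -> acc=29 shift=7
  byte[3]=0xB2 cont=1 payload=0x32=50: acc |= 50<<7 -> acc=6429 shift=14
  byte[4]=0x8A cont=1 payload=0x0A=10: acc |= 10<<14 -> acc=170269 shift=21
  byte[5]=0x2D cont=0 payload=0x2D=45: acc |= 45<<21 -> acc=94542109 shift=28 [end]
Varint 2: bytes[2:6] = 9D B2 8A 2D -> value 94542109 (4 byte(s))
  byte[6]=0x9A cont=1 payload=0x1A=26: acc |= 26<<0 -> acc=26 shift=7
  byte[7]=0x53 cont=0 payload=0x53=83: acc |= 83<<7 -> acc=10650 shift=14 [end]
Varint 3: bytes[6:8] = 9A 53 -> value 10650 (2 byte(s))
  byte[8]=0xD5 cont=1 payload=0x55=85: acc |= 85<<0 -> acc=85 shift=7
  byte[9]=0x33 cont=0 payload=0x33=51: acc |= 51<<7 -> acc=6613 shift=14 [end]
Varint 4: bytes[8:10] = D5 33 -> value 6613 (2 byte(s))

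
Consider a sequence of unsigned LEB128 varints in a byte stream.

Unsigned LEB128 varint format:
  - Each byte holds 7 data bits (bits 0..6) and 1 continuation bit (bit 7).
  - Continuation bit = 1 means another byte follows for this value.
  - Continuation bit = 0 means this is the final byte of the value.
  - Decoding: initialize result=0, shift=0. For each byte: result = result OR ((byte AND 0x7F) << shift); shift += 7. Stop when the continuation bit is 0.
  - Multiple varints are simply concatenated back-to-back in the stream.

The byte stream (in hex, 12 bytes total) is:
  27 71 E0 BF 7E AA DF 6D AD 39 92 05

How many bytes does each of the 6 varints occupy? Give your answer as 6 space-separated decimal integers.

  byte[0]=0x27 cont=0 payload=0x27=39: acc |= 39<<0 -> acc=39 shift=7 [end]
Varint 1: bytes[0:1] = 27 -> value 39 (1 byte(s))
  byte[1]=0x71 cont=0 payload=0x71=113: acc |= 113<<0 -> acc=113 shift=7 [end]
Varint 2: bytes[1:2] = 71 -> value 113 (1 byte(s))
  byte[2]=0xE0 cont=1 payload=0x60=96: acc |= 96<<0 -> acc=96 shift=7
  byte[3]=0xBF cont=1 payload=0x3F=63: acc |= 63<<7 -> acc=8160 shift=14
  byte[4]=0x7E cont=0 payload=0x7E=126: acc |= 126<<14 -> acc=2072544 shift=21 [end]
Varint 3: bytes[2:5] = E0 BF 7E -> value 2072544 (3 byte(s))
  byte[5]=0xAA cont=1 payload=0x2A=42: acc |= 42<<0 -> acc=42 shift=7
  byte[6]=0xDF cont=1 payload=0x5F=95: acc |= 95<<7 -> acc=12202 shift=14
  byte[7]=0x6D cont=0 payload=0x6D=109: acc |= 109<<14 -> acc=1798058 shift=21 [end]
Varint 4: bytes[5:8] = AA DF 6D -> value 1798058 (3 byte(s))
  byte[8]=0xAD cont=1 payload=0x2D=45: acc |= 45<<0 -> acc=45 shift=7
  byte[9]=0x39 cont=0 payload=0x39=57: acc |= 57<<7 -> acc=7341 shift=14 [end]
Varint 5: bytes[8:10] = AD 39 -> value 7341 (2 byte(s))
  byte[10]=0x92 cont=1 payload=0x12=18: acc |= 18<<0 -> acc=18 shift=7
  byte[11]=0x05 cont=0 payload=0x05=5: acc |= 5<<7 -> acc=658 shift=14 [end]
Varint 6: bytes[10:12] = 92 05 -> value 658 (2 byte(s))

Answer: 1 1 3 3 2 2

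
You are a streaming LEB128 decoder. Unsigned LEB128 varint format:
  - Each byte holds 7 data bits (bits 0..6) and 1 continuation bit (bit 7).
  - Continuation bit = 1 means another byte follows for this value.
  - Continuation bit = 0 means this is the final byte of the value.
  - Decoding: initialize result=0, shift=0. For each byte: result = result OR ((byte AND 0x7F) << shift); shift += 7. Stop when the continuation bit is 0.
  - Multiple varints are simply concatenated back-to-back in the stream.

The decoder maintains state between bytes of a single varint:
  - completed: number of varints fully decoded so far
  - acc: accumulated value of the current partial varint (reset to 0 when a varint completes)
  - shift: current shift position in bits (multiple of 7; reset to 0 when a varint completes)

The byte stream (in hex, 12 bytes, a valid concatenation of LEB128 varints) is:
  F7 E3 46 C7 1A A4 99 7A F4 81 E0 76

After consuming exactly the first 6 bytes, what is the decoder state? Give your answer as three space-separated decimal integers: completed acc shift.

byte[0]=0xF7 cont=1 payload=0x77: acc |= 119<<0 -> completed=0 acc=119 shift=7
byte[1]=0xE3 cont=1 payload=0x63: acc |= 99<<7 -> completed=0 acc=12791 shift=14
byte[2]=0x46 cont=0 payload=0x46: varint #1 complete (value=1159671); reset -> completed=1 acc=0 shift=0
byte[3]=0xC7 cont=1 payload=0x47: acc |= 71<<0 -> completed=1 acc=71 shift=7
byte[4]=0x1A cont=0 payload=0x1A: varint #2 complete (value=3399); reset -> completed=2 acc=0 shift=0
byte[5]=0xA4 cont=1 payload=0x24: acc |= 36<<0 -> completed=2 acc=36 shift=7

Answer: 2 36 7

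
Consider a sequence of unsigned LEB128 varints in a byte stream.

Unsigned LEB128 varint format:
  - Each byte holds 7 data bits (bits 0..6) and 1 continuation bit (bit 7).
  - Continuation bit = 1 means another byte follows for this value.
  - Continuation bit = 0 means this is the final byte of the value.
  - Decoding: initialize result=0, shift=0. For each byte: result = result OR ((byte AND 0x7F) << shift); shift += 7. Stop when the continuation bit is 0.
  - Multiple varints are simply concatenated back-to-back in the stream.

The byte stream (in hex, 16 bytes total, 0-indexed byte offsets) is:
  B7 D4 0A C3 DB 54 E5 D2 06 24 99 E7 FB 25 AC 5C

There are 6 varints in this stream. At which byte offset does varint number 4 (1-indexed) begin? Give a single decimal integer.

Answer: 9

Derivation:
  byte[0]=0xB7 cont=1 payload=0x37=55: acc |= 55<<0 -> acc=55 shift=7
  byte[1]=0xD4 cont=1 payload=0x54=84: acc |= 84<<7 -> acc=10807 shift=14
  byte[2]=0x0A cont=0 payload=0x0A=10: acc |= 10<<14 -> acc=174647 shift=21 [end]
Varint 1: bytes[0:3] = B7 D4 0A -> value 174647 (3 byte(s))
  byte[3]=0xC3 cont=1 payload=0x43=67: acc |= 67<<0 -> acc=67 shift=7
  byte[4]=0xDB cont=1 payload=0x5B=91: acc |= 91<<7 -> acc=11715 shift=14
  byte[5]=0x54 cont=0 payload=0x54=84: acc |= 84<<14 -> acc=1387971 shift=21 [end]
Varint 2: bytes[3:6] = C3 DB 54 -> value 1387971 (3 byte(s))
  byte[6]=0xE5 cont=1 payload=0x65=101: acc |= 101<<0 -> acc=101 shift=7
  byte[7]=0xD2 cont=1 payload=0x52=82: acc |= 82<<7 -> acc=10597 shift=14
  byte[8]=0x06 cont=0 payload=0x06=6: acc |= 6<<14 -> acc=108901 shift=21 [end]
Varint 3: bytes[6:9] = E5 D2 06 -> value 108901 (3 byte(s))
  byte[9]=0x24 cont=0 payload=0x24=36: acc |= 36<<0 -> acc=36 shift=7 [end]
Varint 4: bytes[9:10] = 24 -> value 36 (1 byte(s))
  byte[10]=0x99 cont=1 payload=0x19=25: acc |= 25<<0 -> acc=25 shift=7
  byte[11]=0xE7 cont=1 payload=0x67=103: acc |= 103<<7 -> acc=13209 shift=14
  byte[12]=0xFB cont=1 payload=0x7B=123: acc |= 123<<14 -> acc=2028441 shift=21
  byte[13]=0x25 cont=0 payload=0x25=37: acc |= 37<<21 -> acc=79623065 shift=28 [end]
Varint 5: bytes[10:14] = 99 E7 FB 25 -> value 79623065 (4 byte(s))
  byte[14]=0xAC cont=1 payload=0x2C=44: acc |= 44<<0 -> acc=44 shift=7
  byte[15]=0x5C cont=0 payload=0x5C=92: acc |= 92<<7 -> acc=11820 shift=14 [end]
Varint 6: bytes[14:16] = AC 5C -> value 11820 (2 byte(s))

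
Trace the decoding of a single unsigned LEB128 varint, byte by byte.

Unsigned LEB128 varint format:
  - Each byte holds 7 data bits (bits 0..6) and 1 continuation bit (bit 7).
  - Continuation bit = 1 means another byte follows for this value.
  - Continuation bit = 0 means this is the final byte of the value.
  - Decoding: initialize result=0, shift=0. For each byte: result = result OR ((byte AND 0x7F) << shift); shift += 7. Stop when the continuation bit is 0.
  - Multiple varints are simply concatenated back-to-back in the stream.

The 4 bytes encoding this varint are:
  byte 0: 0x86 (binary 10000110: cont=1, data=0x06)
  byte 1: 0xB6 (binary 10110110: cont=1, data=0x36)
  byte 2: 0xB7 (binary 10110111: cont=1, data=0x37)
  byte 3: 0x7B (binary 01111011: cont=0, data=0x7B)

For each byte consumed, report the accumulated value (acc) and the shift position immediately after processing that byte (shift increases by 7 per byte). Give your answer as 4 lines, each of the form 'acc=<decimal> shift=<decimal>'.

byte 0=0x86: payload=0x06=6, contrib = 6<<0 = 6; acc -> 6, shift -> 7
byte 1=0xB6: payload=0x36=54, contrib = 54<<7 = 6912; acc -> 6918, shift -> 14
byte 2=0xB7: payload=0x37=55, contrib = 55<<14 = 901120; acc -> 908038, shift -> 21
byte 3=0x7B: payload=0x7B=123, contrib = 123<<21 = 257949696; acc -> 258857734, shift -> 28

Answer: acc=6 shift=7
acc=6918 shift=14
acc=908038 shift=21
acc=258857734 shift=28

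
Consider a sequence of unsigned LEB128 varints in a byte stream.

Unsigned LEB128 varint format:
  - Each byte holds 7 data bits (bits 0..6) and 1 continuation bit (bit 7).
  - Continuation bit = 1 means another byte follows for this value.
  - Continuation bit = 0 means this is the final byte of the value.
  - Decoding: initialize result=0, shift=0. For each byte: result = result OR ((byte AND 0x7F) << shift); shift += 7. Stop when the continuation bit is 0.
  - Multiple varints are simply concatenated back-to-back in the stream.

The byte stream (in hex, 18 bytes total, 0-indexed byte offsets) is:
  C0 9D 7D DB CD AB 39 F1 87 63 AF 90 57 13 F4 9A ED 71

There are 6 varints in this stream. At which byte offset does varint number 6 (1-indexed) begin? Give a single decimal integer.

Answer: 14

Derivation:
  byte[0]=0xC0 cont=1 payload=0x40=64: acc |= 64<<0 -> acc=64 shift=7
  byte[1]=0x9D cont=1 payload=0x1D=29: acc |= 29<<7 -> acc=3776 shift=14
  byte[2]=0x7D cont=0 payload=0x7D=125: acc |= 125<<14 -> acc=2051776 shift=21 [end]
Varint 1: bytes[0:3] = C0 9D 7D -> value 2051776 (3 byte(s))
  byte[3]=0xDB cont=1 payload=0x5B=91: acc |= 91<<0 -> acc=91 shift=7
  byte[4]=0xCD cont=1 payload=0x4D=77: acc |= 77<<7 -> acc=9947 shift=14
  byte[5]=0xAB cont=1 payload=0x2B=43: acc |= 43<<14 -> acc=714459 shift=21
  byte[6]=0x39 cont=0 payload=0x39=57: acc |= 57<<21 -> acc=120252123 shift=28 [end]
Varint 2: bytes[3:7] = DB CD AB 39 -> value 120252123 (4 byte(s))
  byte[7]=0xF1 cont=1 payload=0x71=113: acc |= 113<<0 -> acc=113 shift=7
  byte[8]=0x87 cont=1 payload=0x07=7: acc |= 7<<7 -> acc=1009 shift=14
  byte[9]=0x63 cont=0 payload=0x63=99: acc |= 99<<14 -> acc=1623025 shift=21 [end]
Varint 3: bytes[7:10] = F1 87 63 -> value 1623025 (3 byte(s))
  byte[10]=0xAF cont=1 payload=0x2F=47: acc |= 47<<0 -> acc=47 shift=7
  byte[11]=0x90 cont=1 payload=0x10=16: acc |= 16<<7 -> acc=2095 shift=14
  byte[12]=0x57 cont=0 payload=0x57=87: acc |= 87<<14 -> acc=1427503 shift=21 [end]
Varint 4: bytes[10:13] = AF 90 57 -> value 1427503 (3 byte(s))
  byte[13]=0x13 cont=0 payload=0x13=19: acc |= 19<<0 -> acc=19 shift=7 [end]
Varint 5: bytes[13:14] = 13 -> value 19 (1 byte(s))
  byte[14]=0xF4 cont=1 payload=0x74=116: acc |= 116<<0 -> acc=116 shift=7
  byte[15]=0x9A cont=1 payload=0x1A=26: acc |= 26<<7 -> acc=3444 shift=14
  byte[16]=0xED cont=1 payload=0x6D=109: acc |= 109<<14 -> acc=1789300 shift=21
  byte[17]=0x71 cont=0 payload=0x71=113: acc |= 113<<21 -> acc=238767476 shift=28 [end]
Varint 6: bytes[14:18] = F4 9A ED 71 -> value 238767476 (4 byte(s))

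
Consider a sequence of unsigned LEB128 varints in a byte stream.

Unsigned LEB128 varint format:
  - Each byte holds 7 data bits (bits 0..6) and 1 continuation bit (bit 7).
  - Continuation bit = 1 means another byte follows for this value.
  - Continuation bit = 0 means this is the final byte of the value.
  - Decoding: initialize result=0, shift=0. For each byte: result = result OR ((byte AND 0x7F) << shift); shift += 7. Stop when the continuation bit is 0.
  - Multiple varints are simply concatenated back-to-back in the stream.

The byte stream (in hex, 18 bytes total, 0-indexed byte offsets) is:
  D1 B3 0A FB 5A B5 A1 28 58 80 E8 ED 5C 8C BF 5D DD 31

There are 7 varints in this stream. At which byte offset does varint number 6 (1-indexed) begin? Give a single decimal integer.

Answer: 13

Derivation:
  byte[0]=0xD1 cont=1 payload=0x51=81: acc |= 81<<0 -> acc=81 shift=7
  byte[1]=0xB3 cont=1 payload=0x33=51: acc |= 51<<7 -> acc=6609 shift=14
  byte[2]=0x0A cont=0 payload=0x0A=10: acc |= 10<<14 -> acc=170449 shift=21 [end]
Varint 1: bytes[0:3] = D1 B3 0A -> value 170449 (3 byte(s))
  byte[3]=0xFB cont=1 payload=0x7B=123: acc |= 123<<0 -> acc=123 shift=7
  byte[4]=0x5A cont=0 payload=0x5A=90: acc |= 90<<7 -> acc=11643 shift=14 [end]
Varint 2: bytes[3:5] = FB 5A -> value 11643 (2 byte(s))
  byte[5]=0xB5 cont=1 payload=0x35=53: acc |= 53<<0 -> acc=53 shift=7
  byte[6]=0xA1 cont=1 payload=0x21=33: acc |= 33<<7 -> acc=4277 shift=14
  byte[7]=0x28 cont=0 payload=0x28=40: acc |= 40<<14 -> acc=659637 shift=21 [end]
Varint 3: bytes[5:8] = B5 A1 28 -> value 659637 (3 byte(s))
  byte[8]=0x58 cont=0 payload=0x58=88: acc |= 88<<0 -> acc=88 shift=7 [end]
Varint 4: bytes[8:9] = 58 -> value 88 (1 byte(s))
  byte[9]=0x80 cont=1 payload=0x00=0: acc |= 0<<0 -> acc=0 shift=7
  byte[10]=0xE8 cont=1 payload=0x68=104: acc |= 104<<7 -> acc=13312 shift=14
  byte[11]=0xED cont=1 payload=0x6D=109: acc |= 109<<14 -> acc=1799168 shift=21
  byte[12]=0x5C cont=0 payload=0x5C=92: acc |= 92<<21 -> acc=194737152 shift=28 [end]
Varint 5: bytes[9:13] = 80 E8 ED 5C -> value 194737152 (4 byte(s))
  byte[13]=0x8C cont=1 payload=0x0C=12: acc |= 12<<0 -> acc=12 shift=7
  byte[14]=0xBF cont=1 payload=0x3F=63: acc |= 63<<7 -> acc=8076 shift=14
  byte[15]=0x5D cont=0 payload=0x5D=93: acc |= 93<<14 -> acc=1531788 shift=21 [end]
Varint 6: bytes[13:16] = 8C BF 5D -> value 1531788 (3 byte(s))
  byte[16]=0xDD cont=1 payload=0x5D=93: acc |= 93<<0 -> acc=93 shift=7
  byte[17]=0x31 cont=0 payload=0x31=49: acc |= 49<<7 -> acc=6365 shift=14 [end]
Varint 7: bytes[16:18] = DD 31 -> value 6365 (2 byte(s))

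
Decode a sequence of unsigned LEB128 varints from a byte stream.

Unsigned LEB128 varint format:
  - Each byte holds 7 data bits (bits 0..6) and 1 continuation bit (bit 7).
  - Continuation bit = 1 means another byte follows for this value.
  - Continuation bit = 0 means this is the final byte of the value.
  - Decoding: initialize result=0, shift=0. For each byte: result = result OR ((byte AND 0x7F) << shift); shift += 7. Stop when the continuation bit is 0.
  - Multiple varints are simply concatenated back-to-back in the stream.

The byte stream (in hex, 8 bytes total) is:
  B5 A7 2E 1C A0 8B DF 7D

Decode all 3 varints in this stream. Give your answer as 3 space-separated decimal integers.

Answer: 758709 28 263701920

Derivation:
  byte[0]=0xB5 cont=1 payload=0x35=53: acc |= 53<<0 -> acc=53 shift=7
  byte[1]=0xA7 cont=1 payload=0x27=39: acc |= 39<<7 -> acc=5045 shift=14
  byte[2]=0x2E cont=0 payload=0x2E=46: acc |= 46<<14 -> acc=758709 shift=21 [end]
Varint 1: bytes[0:3] = B5 A7 2E -> value 758709 (3 byte(s))
  byte[3]=0x1C cont=0 payload=0x1C=28: acc |= 28<<0 -> acc=28 shift=7 [end]
Varint 2: bytes[3:4] = 1C -> value 28 (1 byte(s))
  byte[4]=0xA0 cont=1 payload=0x20=32: acc |= 32<<0 -> acc=32 shift=7
  byte[5]=0x8B cont=1 payload=0x0B=11: acc |= 11<<7 -> acc=1440 shift=14
  byte[6]=0xDF cont=1 payload=0x5F=95: acc |= 95<<14 -> acc=1557920 shift=21
  byte[7]=0x7D cont=0 payload=0x7D=125: acc |= 125<<21 -> acc=263701920 shift=28 [end]
Varint 3: bytes[4:8] = A0 8B DF 7D -> value 263701920 (4 byte(s))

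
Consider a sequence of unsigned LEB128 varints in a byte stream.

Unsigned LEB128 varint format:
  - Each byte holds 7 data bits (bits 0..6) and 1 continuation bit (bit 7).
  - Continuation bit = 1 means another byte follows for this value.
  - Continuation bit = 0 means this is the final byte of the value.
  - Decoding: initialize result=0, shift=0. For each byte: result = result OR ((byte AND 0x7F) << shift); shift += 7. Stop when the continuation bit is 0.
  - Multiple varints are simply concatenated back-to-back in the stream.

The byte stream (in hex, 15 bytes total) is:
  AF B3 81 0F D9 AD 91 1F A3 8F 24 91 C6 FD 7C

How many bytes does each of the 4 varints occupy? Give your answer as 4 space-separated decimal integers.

  byte[0]=0xAF cont=1 payload=0x2F=47: acc |= 47<<0 -> acc=47 shift=7
  byte[1]=0xB3 cont=1 payload=0x33=51: acc |= 51<<7 -> acc=6575 shift=14
  byte[2]=0x81 cont=1 payload=0x01=1: acc |= 1<<14 -> acc=22959 shift=21
  byte[3]=0x0F cont=0 payload=0x0F=15: acc |= 15<<21 -> acc=31480239 shift=28 [end]
Varint 1: bytes[0:4] = AF B3 81 0F -> value 31480239 (4 byte(s))
  byte[4]=0xD9 cont=1 payload=0x59=89: acc |= 89<<0 -> acc=89 shift=7
  byte[5]=0xAD cont=1 payload=0x2D=45: acc |= 45<<7 -> acc=5849 shift=14
  byte[6]=0x91 cont=1 payload=0x11=17: acc |= 17<<14 -> acc=284377 shift=21
  byte[7]=0x1F cont=0 payload=0x1F=31: acc |= 31<<21 -> acc=65296089 shift=28 [end]
Varint 2: bytes[4:8] = D9 AD 91 1F -> value 65296089 (4 byte(s))
  byte[8]=0xA3 cont=1 payload=0x23=35: acc |= 35<<0 -> acc=35 shift=7
  byte[9]=0x8F cont=1 payload=0x0F=15: acc |= 15<<7 -> acc=1955 shift=14
  byte[10]=0x24 cont=0 payload=0x24=36: acc |= 36<<14 -> acc=591779 shift=21 [end]
Varint 3: bytes[8:11] = A3 8F 24 -> value 591779 (3 byte(s))
  byte[11]=0x91 cont=1 payload=0x11=17: acc |= 17<<0 -> acc=17 shift=7
  byte[12]=0xC6 cont=1 payload=0x46=70: acc |= 70<<7 -> acc=8977 shift=14
  byte[13]=0xFD cont=1 payload=0x7D=125: acc |= 125<<14 -> acc=2056977 shift=21
  byte[14]=0x7C cont=0 payload=0x7C=124: acc |= 124<<21 -> acc=262103825 shift=28 [end]
Varint 4: bytes[11:15] = 91 C6 FD 7C -> value 262103825 (4 byte(s))

Answer: 4 4 3 4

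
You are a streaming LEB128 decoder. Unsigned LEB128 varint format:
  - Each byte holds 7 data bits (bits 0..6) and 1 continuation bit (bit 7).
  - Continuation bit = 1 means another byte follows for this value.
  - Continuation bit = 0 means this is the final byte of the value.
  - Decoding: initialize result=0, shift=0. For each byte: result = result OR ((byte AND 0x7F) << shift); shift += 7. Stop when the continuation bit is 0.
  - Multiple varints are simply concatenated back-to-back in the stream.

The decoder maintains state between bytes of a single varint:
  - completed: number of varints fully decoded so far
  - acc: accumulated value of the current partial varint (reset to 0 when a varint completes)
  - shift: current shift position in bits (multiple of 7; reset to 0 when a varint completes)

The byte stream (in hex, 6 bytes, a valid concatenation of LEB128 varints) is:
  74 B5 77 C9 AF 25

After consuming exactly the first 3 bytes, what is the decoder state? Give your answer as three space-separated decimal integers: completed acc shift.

Answer: 2 0 0

Derivation:
byte[0]=0x74 cont=0 payload=0x74: varint #1 complete (value=116); reset -> completed=1 acc=0 shift=0
byte[1]=0xB5 cont=1 payload=0x35: acc |= 53<<0 -> completed=1 acc=53 shift=7
byte[2]=0x77 cont=0 payload=0x77: varint #2 complete (value=15285); reset -> completed=2 acc=0 shift=0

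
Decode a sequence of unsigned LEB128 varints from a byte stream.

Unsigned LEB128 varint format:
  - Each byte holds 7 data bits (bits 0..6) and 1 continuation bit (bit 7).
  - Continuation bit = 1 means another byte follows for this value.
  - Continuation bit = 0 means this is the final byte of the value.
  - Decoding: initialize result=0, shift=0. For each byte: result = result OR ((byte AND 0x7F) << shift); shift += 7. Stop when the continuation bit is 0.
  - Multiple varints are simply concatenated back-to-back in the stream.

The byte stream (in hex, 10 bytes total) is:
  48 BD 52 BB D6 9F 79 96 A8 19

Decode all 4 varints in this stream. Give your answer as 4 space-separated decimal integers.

Answer: 72 10557 254274363 414742

Derivation:
  byte[0]=0x48 cont=0 payload=0x48=72: acc |= 72<<0 -> acc=72 shift=7 [end]
Varint 1: bytes[0:1] = 48 -> value 72 (1 byte(s))
  byte[1]=0xBD cont=1 payload=0x3D=61: acc |= 61<<0 -> acc=61 shift=7
  byte[2]=0x52 cont=0 payload=0x52=82: acc |= 82<<7 -> acc=10557 shift=14 [end]
Varint 2: bytes[1:3] = BD 52 -> value 10557 (2 byte(s))
  byte[3]=0xBB cont=1 payload=0x3B=59: acc |= 59<<0 -> acc=59 shift=7
  byte[4]=0xD6 cont=1 payload=0x56=86: acc |= 86<<7 -> acc=11067 shift=14
  byte[5]=0x9F cont=1 payload=0x1F=31: acc |= 31<<14 -> acc=518971 shift=21
  byte[6]=0x79 cont=0 payload=0x79=121: acc |= 121<<21 -> acc=254274363 shift=28 [end]
Varint 3: bytes[3:7] = BB D6 9F 79 -> value 254274363 (4 byte(s))
  byte[7]=0x96 cont=1 payload=0x16=22: acc |= 22<<0 -> acc=22 shift=7
  byte[8]=0xA8 cont=1 payload=0x28=40: acc |= 40<<7 -> acc=5142 shift=14
  byte[9]=0x19 cont=0 payload=0x19=25: acc |= 25<<14 -> acc=414742 shift=21 [end]
Varint 4: bytes[7:10] = 96 A8 19 -> value 414742 (3 byte(s))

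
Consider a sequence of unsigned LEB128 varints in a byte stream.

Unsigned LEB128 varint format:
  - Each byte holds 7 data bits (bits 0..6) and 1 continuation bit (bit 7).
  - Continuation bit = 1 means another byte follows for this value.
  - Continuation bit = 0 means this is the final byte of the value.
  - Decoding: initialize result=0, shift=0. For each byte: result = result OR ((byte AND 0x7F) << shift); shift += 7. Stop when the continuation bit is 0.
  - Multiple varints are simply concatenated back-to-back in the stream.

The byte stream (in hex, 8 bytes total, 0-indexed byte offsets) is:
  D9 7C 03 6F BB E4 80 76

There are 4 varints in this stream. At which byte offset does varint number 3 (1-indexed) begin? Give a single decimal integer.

  byte[0]=0xD9 cont=1 payload=0x59=89: acc |= 89<<0 -> acc=89 shift=7
  byte[1]=0x7C cont=0 payload=0x7C=124: acc |= 124<<7 -> acc=15961 shift=14 [end]
Varint 1: bytes[0:2] = D9 7C -> value 15961 (2 byte(s))
  byte[2]=0x03 cont=0 payload=0x03=3: acc |= 3<<0 -> acc=3 shift=7 [end]
Varint 2: bytes[2:3] = 03 -> value 3 (1 byte(s))
  byte[3]=0x6F cont=0 payload=0x6F=111: acc |= 111<<0 -> acc=111 shift=7 [end]
Varint 3: bytes[3:4] = 6F -> value 111 (1 byte(s))
  byte[4]=0xBB cont=1 payload=0x3B=59: acc |= 59<<0 -> acc=59 shift=7
  byte[5]=0xE4 cont=1 payload=0x64=100: acc |= 100<<7 -> acc=12859 shift=14
  byte[6]=0x80 cont=1 payload=0x00=0: acc |= 0<<14 -> acc=12859 shift=21
  byte[7]=0x76 cont=0 payload=0x76=118: acc |= 118<<21 -> acc=247476795 shift=28 [end]
Varint 4: bytes[4:8] = BB E4 80 76 -> value 247476795 (4 byte(s))

Answer: 3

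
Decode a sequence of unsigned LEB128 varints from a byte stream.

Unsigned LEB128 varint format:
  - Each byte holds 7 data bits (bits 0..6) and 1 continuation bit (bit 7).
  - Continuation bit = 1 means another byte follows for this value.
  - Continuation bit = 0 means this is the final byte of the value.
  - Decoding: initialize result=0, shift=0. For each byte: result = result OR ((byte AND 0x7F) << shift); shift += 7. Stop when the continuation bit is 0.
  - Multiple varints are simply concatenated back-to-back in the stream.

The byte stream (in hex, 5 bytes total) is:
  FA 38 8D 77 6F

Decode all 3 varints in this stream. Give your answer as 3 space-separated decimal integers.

Answer: 7290 15245 111

Derivation:
  byte[0]=0xFA cont=1 payload=0x7A=122: acc |= 122<<0 -> acc=122 shift=7
  byte[1]=0x38 cont=0 payload=0x38=56: acc |= 56<<7 -> acc=7290 shift=14 [end]
Varint 1: bytes[0:2] = FA 38 -> value 7290 (2 byte(s))
  byte[2]=0x8D cont=1 payload=0x0D=13: acc |= 13<<0 -> acc=13 shift=7
  byte[3]=0x77 cont=0 payload=0x77=119: acc |= 119<<7 -> acc=15245 shift=14 [end]
Varint 2: bytes[2:4] = 8D 77 -> value 15245 (2 byte(s))
  byte[4]=0x6F cont=0 payload=0x6F=111: acc |= 111<<0 -> acc=111 shift=7 [end]
Varint 3: bytes[4:5] = 6F -> value 111 (1 byte(s))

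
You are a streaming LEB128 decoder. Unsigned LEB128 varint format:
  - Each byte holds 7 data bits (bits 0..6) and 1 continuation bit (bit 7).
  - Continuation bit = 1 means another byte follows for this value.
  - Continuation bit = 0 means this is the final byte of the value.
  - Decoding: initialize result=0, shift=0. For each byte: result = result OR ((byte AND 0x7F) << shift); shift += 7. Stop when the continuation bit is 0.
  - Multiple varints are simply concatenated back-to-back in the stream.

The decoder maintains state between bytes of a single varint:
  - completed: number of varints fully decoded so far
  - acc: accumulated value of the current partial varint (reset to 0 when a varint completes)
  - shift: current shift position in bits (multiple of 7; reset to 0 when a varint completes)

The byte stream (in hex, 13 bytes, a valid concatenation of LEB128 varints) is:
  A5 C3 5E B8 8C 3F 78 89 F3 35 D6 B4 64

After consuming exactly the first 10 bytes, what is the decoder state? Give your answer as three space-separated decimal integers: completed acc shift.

Answer: 4 0 0

Derivation:
byte[0]=0xA5 cont=1 payload=0x25: acc |= 37<<0 -> completed=0 acc=37 shift=7
byte[1]=0xC3 cont=1 payload=0x43: acc |= 67<<7 -> completed=0 acc=8613 shift=14
byte[2]=0x5E cont=0 payload=0x5E: varint #1 complete (value=1548709); reset -> completed=1 acc=0 shift=0
byte[3]=0xB8 cont=1 payload=0x38: acc |= 56<<0 -> completed=1 acc=56 shift=7
byte[4]=0x8C cont=1 payload=0x0C: acc |= 12<<7 -> completed=1 acc=1592 shift=14
byte[5]=0x3F cont=0 payload=0x3F: varint #2 complete (value=1033784); reset -> completed=2 acc=0 shift=0
byte[6]=0x78 cont=0 payload=0x78: varint #3 complete (value=120); reset -> completed=3 acc=0 shift=0
byte[7]=0x89 cont=1 payload=0x09: acc |= 9<<0 -> completed=3 acc=9 shift=7
byte[8]=0xF3 cont=1 payload=0x73: acc |= 115<<7 -> completed=3 acc=14729 shift=14
byte[9]=0x35 cont=0 payload=0x35: varint #4 complete (value=883081); reset -> completed=4 acc=0 shift=0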